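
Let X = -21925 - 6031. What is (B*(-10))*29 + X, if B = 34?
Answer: -37816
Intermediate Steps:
X = -27956
(B*(-10))*29 + X = (34*(-10))*29 - 27956 = -340*29 - 27956 = -9860 - 27956 = -37816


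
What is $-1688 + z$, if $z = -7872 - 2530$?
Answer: $-12090$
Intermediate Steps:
$z = -10402$
$-1688 + z = -1688 - 10402 = -12090$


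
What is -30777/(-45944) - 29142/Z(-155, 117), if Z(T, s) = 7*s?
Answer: -145965965/4180904 ≈ -34.913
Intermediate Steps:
-30777/(-45944) - 29142/Z(-155, 117) = -30777/(-45944) - 29142/(7*117) = -30777*(-1/45944) - 29142/819 = 30777/45944 - 29142*1/819 = 30777/45944 - 3238/91 = -145965965/4180904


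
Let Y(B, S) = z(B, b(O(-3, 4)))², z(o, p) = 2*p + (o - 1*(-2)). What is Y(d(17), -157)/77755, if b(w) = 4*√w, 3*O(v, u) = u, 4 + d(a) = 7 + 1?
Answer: 364/233265 + 64*√3/77755 ≈ 0.0029861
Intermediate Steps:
d(a) = 4 (d(a) = -4 + (7 + 1) = -4 + 8 = 4)
O(v, u) = u/3
z(o, p) = 2 + o + 2*p (z(o, p) = 2*p + (o + 2) = 2*p + (2 + o) = 2 + o + 2*p)
Y(B, S) = (2 + B + 16*√3/3)² (Y(B, S) = (2 + B + 2*(4*√((⅓)*4)))² = (2 + B + 2*(4*√(4/3)))² = (2 + B + 2*(4*(2*√3/3)))² = (2 + B + 2*(8*√3/3))² = (2 + B + 16*√3/3)²)
Y(d(17), -157)/77755 = ((6 + 3*4 + 16*√3)²/9)/77755 = ((6 + 12 + 16*√3)²/9)*(1/77755) = ((18 + 16*√3)²/9)*(1/77755) = (18 + 16*√3)²/699795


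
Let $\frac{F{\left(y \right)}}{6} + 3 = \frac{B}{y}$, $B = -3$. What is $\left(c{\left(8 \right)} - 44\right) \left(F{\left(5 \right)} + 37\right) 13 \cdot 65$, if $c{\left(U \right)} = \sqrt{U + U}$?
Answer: $-520520$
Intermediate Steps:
$F{\left(y \right)} = -18 - \frac{18}{y}$ ($F{\left(y \right)} = -18 + 6 \left(- \frac{3}{y}\right) = -18 - \frac{18}{y}$)
$c{\left(U \right)} = \sqrt{2} \sqrt{U}$ ($c{\left(U \right)} = \sqrt{2 U} = \sqrt{2} \sqrt{U}$)
$\left(c{\left(8 \right)} - 44\right) \left(F{\left(5 \right)} + 37\right) 13 \cdot 65 = \left(\sqrt{2} \sqrt{8} - 44\right) \left(\left(-18 - \frac{18}{5}\right) + 37\right) 13 \cdot 65 = \left(\sqrt{2} \cdot 2 \sqrt{2} - 44\right) \left(\left(-18 - \frac{18}{5}\right) + 37\right) 13 \cdot 65 = \left(4 - 44\right) \left(\left(-18 - \frac{18}{5}\right) + 37\right) 13 \cdot 65 = - 40 \left(- \frac{108}{5} + 37\right) 13 \cdot 65 = \left(-40\right) \frac{77}{5} \cdot 13 \cdot 65 = \left(-616\right) 13 \cdot 65 = \left(-8008\right) 65 = -520520$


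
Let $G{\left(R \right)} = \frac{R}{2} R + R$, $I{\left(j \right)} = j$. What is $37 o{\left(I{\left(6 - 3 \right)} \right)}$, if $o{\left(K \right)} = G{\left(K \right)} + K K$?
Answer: $\frac{1221}{2} \approx 610.5$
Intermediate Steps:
$G{\left(R \right)} = R + \frac{R^{2}}{2}$ ($G{\left(R \right)} = R \frac{1}{2} R + R = \frac{R}{2} R + R = \frac{R^{2}}{2} + R = R + \frac{R^{2}}{2}$)
$o{\left(K \right)} = K^{2} + \frac{K \left(2 + K\right)}{2}$ ($o{\left(K \right)} = \frac{K \left(2 + K\right)}{2} + K K = \frac{K \left(2 + K\right)}{2} + K^{2} = K^{2} + \frac{K \left(2 + K\right)}{2}$)
$37 o{\left(I{\left(6 - 3 \right)} \right)} = 37 \frac{\left(6 - 3\right) \left(2 + 3 \left(6 - 3\right)\right)}{2} = 37 \cdot \frac{1}{2} \cdot 3 \left(2 + 3 \cdot 3\right) = 37 \cdot \frac{1}{2} \cdot 3 \left(2 + 9\right) = 37 \cdot \frac{1}{2} \cdot 3 \cdot 11 = 37 \cdot \frac{33}{2} = \frac{1221}{2}$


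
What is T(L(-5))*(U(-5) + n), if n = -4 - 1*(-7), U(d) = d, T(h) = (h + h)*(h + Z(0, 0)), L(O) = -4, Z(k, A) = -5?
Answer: -144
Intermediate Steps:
T(h) = 2*h*(-5 + h) (T(h) = (h + h)*(h - 5) = (2*h)*(-5 + h) = 2*h*(-5 + h))
n = 3 (n = -4 + 7 = 3)
T(L(-5))*(U(-5) + n) = (2*(-4)*(-5 - 4))*(-5 + 3) = (2*(-4)*(-9))*(-2) = 72*(-2) = -144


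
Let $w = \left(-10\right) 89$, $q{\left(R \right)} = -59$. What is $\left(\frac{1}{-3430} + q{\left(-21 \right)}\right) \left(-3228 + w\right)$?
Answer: $\frac{416681889}{1715} \approx 2.4296 \cdot 10^{5}$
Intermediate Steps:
$w = -890$
$\left(\frac{1}{-3430} + q{\left(-21 \right)}\right) \left(-3228 + w\right) = \left(\frac{1}{-3430} - 59\right) \left(-3228 - 890\right) = \left(- \frac{1}{3430} - 59\right) \left(-4118\right) = \left(- \frac{202371}{3430}\right) \left(-4118\right) = \frac{416681889}{1715}$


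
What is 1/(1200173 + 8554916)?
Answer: 1/9755089 ≈ 1.0251e-7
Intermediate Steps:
1/(1200173 + 8554916) = 1/9755089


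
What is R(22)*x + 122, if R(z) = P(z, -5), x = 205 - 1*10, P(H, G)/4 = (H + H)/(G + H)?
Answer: 36394/17 ≈ 2140.8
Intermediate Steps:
P(H, G) = 8*H/(G + H) (P(H, G) = 4*((H + H)/(G + H)) = 4*((2*H)/(G + H)) = 4*(2*H/(G + H)) = 8*H/(G + H))
x = 195 (x = 205 - 10 = 195)
R(z) = 8*z/(-5 + z)
R(22)*x + 122 = (8*22/(-5 + 22))*195 + 122 = (8*22/17)*195 + 122 = (8*22*(1/17))*195 + 122 = (176/17)*195 + 122 = 34320/17 + 122 = 36394/17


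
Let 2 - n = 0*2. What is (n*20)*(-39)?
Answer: -1560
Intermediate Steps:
n = 2 (n = 2 - 0*2 = 2 - 1*0 = 2 + 0 = 2)
(n*20)*(-39) = (2*20)*(-39) = 40*(-39) = -1560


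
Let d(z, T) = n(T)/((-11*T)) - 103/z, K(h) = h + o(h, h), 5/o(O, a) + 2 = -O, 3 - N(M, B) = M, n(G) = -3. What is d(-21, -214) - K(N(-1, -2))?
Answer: 42929/24717 ≈ 1.7368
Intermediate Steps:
N(M, B) = 3 - M
o(O, a) = 5/(-2 - O)
K(h) = h - 5/(2 + h)
d(z, T) = -103/z + 3/(11*T) (d(z, T) = -3*(-1/(11*T)) - 103/z = -(-3)/(11*T) - 103/z = 3/(11*T) - 103/z = -103/z + 3/(11*T))
d(-21, -214) - K(N(-1, -2)) = (-103/(-21) + (3/11)/(-214)) - (-5 + (3 - 1*(-1))*(2 + (3 - 1*(-1))))/(2 + (3 - 1*(-1))) = (-103*(-1/21) + (3/11)*(-1/214)) - (-5 + (3 + 1)*(2 + (3 + 1)))/(2 + (3 + 1)) = (103/21 - 3/2354) - (-5 + 4*(2 + 4))/(2 + 4) = 242399/49434 - (-5 + 4*6)/6 = 242399/49434 - (-5 + 24)/6 = 242399/49434 - 19/6 = 42929/24717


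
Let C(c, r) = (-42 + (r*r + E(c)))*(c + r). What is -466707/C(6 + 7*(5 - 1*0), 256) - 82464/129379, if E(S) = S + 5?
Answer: -555191727091/839470466340 ≈ -0.66136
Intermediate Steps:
E(S) = 5 + S
C(c, r) = (c + r)*(-37 + c + r²) (C(c, r) = (-42 + (r*r + (5 + c)))*(c + r) = (-42 + (r² + (5 + c)))*(c + r) = (-42 + (5 + c + r²))*(c + r) = (-37 + c + r²)*(c + r) = (c + r)*(-37 + c + r²))
-466707/C(6 + 7*(5 - 1*0), 256) - 82464/129379 = -466707/((6 + 7*(5 - 1*0))² + 256³ - 37*(6 + 7*(5 - 1*0)) - 37*256 + (6 + 7*(5 - 1*0))*256 + (6 + 7*(5 - 1*0))*256²) - 82464/129379 = -466707/((6 + 7*(5 + 0))² + 16777216 - 37*(6 + 7*(5 + 0)) - 9472 + (6 + 7*(5 + 0))*256 + (6 + 7*(5 + 0))*65536) - 82464*1/129379 = -466707/((6 + 7*5)² + 16777216 - 37*(6 + 7*5) - 9472 + (6 + 7*5)*256 + (6 + 7*5)*65536) - 82464/129379 = -466707/((6 + 35)² + 16777216 - 37*(6 + 35) - 9472 + (6 + 35)*256 + (6 + 35)*65536) - 82464/129379 = -466707/(41² + 16777216 - 37*41 - 9472 + 41*256 + 41*65536) - 82464/129379 = -466707/(1681 + 16777216 - 1517 - 9472 + 10496 + 2686976) - 82464/129379 = -466707/19465380 - 82464/129379 = -466707*1/19465380 - 82464/129379 = -155569/6488460 - 82464/129379 = -555191727091/839470466340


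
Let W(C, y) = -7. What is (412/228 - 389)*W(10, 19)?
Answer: 154490/57 ≈ 2710.4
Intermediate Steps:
(412/228 - 389)*W(10, 19) = (412/228 - 389)*(-7) = (412*(1/228) - 389)*(-7) = (103/57 - 389)*(-7) = -22070/57*(-7) = 154490/57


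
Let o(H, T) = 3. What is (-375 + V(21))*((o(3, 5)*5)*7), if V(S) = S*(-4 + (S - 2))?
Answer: -6300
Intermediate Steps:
V(S) = S*(-6 + S) (V(S) = S*(-4 + (-2 + S)) = S*(-6 + S))
(-375 + V(21))*((o(3, 5)*5)*7) = (-375 + 21*(-6 + 21))*((3*5)*7) = (-375 + 21*15)*(15*7) = (-375 + 315)*105 = -60*105 = -6300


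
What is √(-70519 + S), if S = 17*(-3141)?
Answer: 2*I*√30979 ≈ 352.02*I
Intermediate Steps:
S = -53397
√(-70519 + S) = √(-70519 - 53397) = √(-123916) = 2*I*√30979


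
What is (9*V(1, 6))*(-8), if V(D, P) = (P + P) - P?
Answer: -432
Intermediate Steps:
V(D, P) = P (V(D, P) = 2*P - P = P)
(9*V(1, 6))*(-8) = (9*6)*(-8) = 54*(-8) = -432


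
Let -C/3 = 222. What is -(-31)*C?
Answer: -20646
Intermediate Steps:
C = -666 (C = -3*222 = -666)
-(-31)*C = -(-31)*(-666) = -1*20646 = -20646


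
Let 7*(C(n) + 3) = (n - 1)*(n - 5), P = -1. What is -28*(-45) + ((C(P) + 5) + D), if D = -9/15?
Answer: 44209/35 ≈ 1263.1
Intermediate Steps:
D = -⅗ (D = -9*1/15 = -⅗ ≈ -0.60000)
C(n) = -3 + (-1 + n)*(-5 + n)/7 (C(n) = -3 + ((n - 1)*(n - 5))/7 = -3 + ((-1 + n)*(-5 + n))/7 = -3 + (-1 + n)*(-5 + n)/7)
-28*(-45) + ((C(P) + 5) + D) = -28*(-45) + (((-16/7 - 6/7*(-1) + (⅐)*(-1)²) + 5) - ⅗) = 1260 + (((-16/7 + 6/7 + (⅐)*1) + 5) - ⅗) = 1260 + (((-16/7 + 6/7 + ⅐) + 5) - ⅗) = 1260 + ((-9/7 + 5) - ⅗) = 1260 + (26/7 - ⅗) = 1260 + 109/35 = 44209/35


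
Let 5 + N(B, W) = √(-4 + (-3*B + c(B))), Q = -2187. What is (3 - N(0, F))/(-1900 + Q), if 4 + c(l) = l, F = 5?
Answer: -8/4087 + 2*I*√2/4087 ≈ -0.0019574 + 0.00069205*I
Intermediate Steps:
c(l) = -4 + l
N(B, W) = -5 + √(-8 - 2*B) (N(B, W) = -5 + √(-4 + (-3*B + (-4 + B))) = -5 + √(-4 + (-4 - 2*B)) = -5 + √(-8 - 2*B))
(3 - N(0, F))/(-1900 + Q) = (3 - (-5 + √(-8 - 2*0)))/(-1900 - 2187) = (3 - (-5 + √(-8 + 0)))/(-4087) = -(3 - (-5 + √(-8)))/4087 = -(3 - (-5 + 2*I*√2))/4087 = -(3 + (5 - 2*I*√2))/4087 = -(8 - 2*I*√2)/4087 = -8/4087 + 2*I*√2/4087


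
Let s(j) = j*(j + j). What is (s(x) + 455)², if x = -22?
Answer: 2024929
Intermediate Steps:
s(j) = 2*j² (s(j) = j*(2*j) = 2*j²)
(s(x) + 455)² = (2*(-22)² + 455)² = (2*484 + 455)² = (968 + 455)² = 1423² = 2024929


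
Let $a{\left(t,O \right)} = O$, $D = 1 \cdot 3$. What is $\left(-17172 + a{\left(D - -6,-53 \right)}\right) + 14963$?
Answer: $-2262$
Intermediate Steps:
$D = 3$
$\left(-17172 + a{\left(D - -6,-53 \right)}\right) + 14963 = \left(-17172 - 53\right) + 14963 = -17225 + 14963 = -2262$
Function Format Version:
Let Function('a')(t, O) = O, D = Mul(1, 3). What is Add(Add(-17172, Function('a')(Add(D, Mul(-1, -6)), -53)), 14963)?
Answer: -2262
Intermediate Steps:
D = 3
Add(Add(-17172, Function('a')(Add(D, Mul(-1, -6)), -53)), 14963) = Add(Add(-17172, -53), 14963) = Add(-17225, 14963) = -2262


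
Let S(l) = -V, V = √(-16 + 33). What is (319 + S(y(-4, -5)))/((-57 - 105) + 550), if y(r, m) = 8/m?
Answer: 319/388 - √17/388 ≈ 0.81154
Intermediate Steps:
V = √17 ≈ 4.1231
S(l) = -√17
(319 + S(y(-4, -5)))/((-57 - 105) + 550) = (319 - √17)/((-57 - 105) + 550) = (319 - √17)/(-162 + 550) = (319 - √17)/388 = (319 - √17)*(1/388) = 319/388 - √17/388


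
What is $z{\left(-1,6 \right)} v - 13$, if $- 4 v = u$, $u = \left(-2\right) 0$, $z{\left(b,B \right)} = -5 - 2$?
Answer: $-13$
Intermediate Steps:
$z{\left(b,B \right)} = -7$
$u = 0$
$v = 0$ ($v = \left(- \frac{1}{4}\right) 0 = 0$)
$z{\left(-1,6 \right)} v - 13 = \left(-7\right) 0 - 13 = 0 - 13 = -13$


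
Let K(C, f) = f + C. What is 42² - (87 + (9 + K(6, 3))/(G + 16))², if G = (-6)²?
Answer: -3964977/676 ≈ -5865.4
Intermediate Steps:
G = 36
K(C, f) = C + f
42² - (87 + (9 + K(6, 3))/(G + 16))² = 42² - (87 + (9 + (6 + 3))/(36 + 16))² = 1764 - (87 + (9 + 9)/52)² = 1764 - (87 + 18*(1/52))² = 1764 - (87 + 9/26)² = 1764 - (2271/26)² = 1764 - 1*5157441/676 = 1764 - 5157441/676 = -3964977/676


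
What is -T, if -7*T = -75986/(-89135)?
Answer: 75986/623945 ≈ 0.12178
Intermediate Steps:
T = -75986/623945 (T = -(-1)*75986/(-89135)/7 = -(-1)*75986*(-1/89135)/7 = -(-1)*(-75986)/(7*89135) = -⅐*75986/89135 = -75986/623945 ≈ -0.12178)
-T = -1*(-75986/623945) = 75986/623945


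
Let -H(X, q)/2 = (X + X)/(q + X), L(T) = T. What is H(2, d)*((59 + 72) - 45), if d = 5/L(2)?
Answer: -1376/9 ≈ -152.89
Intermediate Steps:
d = 5/2 ≈ 2.5000
H(X, q) = -4*X/(X + q) (H(X, q) = -2*(X + X)/(q + X) = -2*2*X/(X + q) = -4*X/(X + q))
H(2, d)*((59 + 72) - 45) = (-4*2/(2 + 5/2))*((59 + 72) - 45) = (-4*2/9/2)*(131 - 45) = -4*2*2/9*86 = -16/9*86 = -1376/9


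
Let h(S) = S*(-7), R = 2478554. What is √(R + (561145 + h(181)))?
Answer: 4*√189902 ≈ 1743.1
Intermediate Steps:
h(S) = -7*S
√(R + (561145 + h(181))) = √(2478554 + (561145 - 7*181)) = √(2478554 + (561145 - 1267)) = √(2478554 + 559878) = √3038432 = 4*√189902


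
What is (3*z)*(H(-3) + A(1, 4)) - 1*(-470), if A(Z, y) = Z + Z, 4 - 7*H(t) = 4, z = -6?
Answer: 434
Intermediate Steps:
H(t) = 0 (H(t) = 4/7 - ⅐*4 = 4/7 - 4/7 = 0)
A(Z, y) = 2*Z
(3*z)*(H(-3) + A(1, 4)) - 1*(-470) = (3*(-6))*(0 + 2*1) - 1*(-470) = -18*(0 + 2) + 470 = -18*2 + 470 = -36 + 470 = 434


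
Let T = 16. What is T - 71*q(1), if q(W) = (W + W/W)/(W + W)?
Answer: -55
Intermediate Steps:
q(W) = (1 + W)/(2*W) (q(W) = (W + 1)/((2*W)) = (1 + W)*(1/(2*W)) = (1 + W)/(2*W))
T - 71*q(1) = 16 - 71*(1 + 1)/(2*1) = 16 - 71*2/2 = 16 - 71*1 = 16 - 71 = -55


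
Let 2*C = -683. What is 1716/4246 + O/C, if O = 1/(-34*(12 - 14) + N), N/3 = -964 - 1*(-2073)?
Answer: 180864844/447525505 ≈ 0.40414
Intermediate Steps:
C = -683/2 (C = (½)*(-683) = -683/2 ≈ -341.50)
N = 3327 (N = 3*(-964 - 1*(-2073)) = 3*(-964 + 2073) = 3*1109 = 3327)
O = 1/3395 (O = 1/(-34*(12 - 14) + 3327) = 1/(-34*(-2) + 3327) = 1/(68 + 3327) = 1/3395 ≈ 0.00029455)
1716/4246 + O/C = 1716/4246 + 1/(3395*(-683/2)) = 1716*(1/4246) + (1/3395)*(-2/683) = 78/193 - 2/2318785 = 180864844/447525505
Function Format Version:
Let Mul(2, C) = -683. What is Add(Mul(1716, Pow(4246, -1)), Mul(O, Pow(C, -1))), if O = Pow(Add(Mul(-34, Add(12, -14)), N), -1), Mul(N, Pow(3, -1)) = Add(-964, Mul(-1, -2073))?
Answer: Rational(180864844, 447525505) ≈ 0.40414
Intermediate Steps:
C = Rational(-683, 2) (C = Mul(Rational(1, 2), -683) = Rational(-683, 2) ≈ -341.50)
N = 3327 (N = Mul(3, Add(-964, Mul(-1, -2073))) = Mul(3, Add(-964, 2073)) = Mul(3, 1109) = 3327)
O = Rational(1, 3395) (O = Pow(Add(Mul(-34, Add(12, -14)), 3327), -1) = Pow(Add(Mul(-34, -2), 3327), -1) = Pow(Add(68, 3327), -1) = Pow(3395, -1) = Rational(1, 3395) ≈ 0.00029455)
Add(Mul(1716, Pow(4246, -1)), Mul(O, Pow(C, -1))) = Add(Mul(1716, Pow(4246, -1)), Mul(Rational(1, 3395), Pow(Rational(-683, 2), -1))) = Add(Mul(1716, Rational(1, 4246)), Mul(Rational(1, 3395), Rational(-2, 683))) = Add(Rational(78, 193), Rational(-2, 2318785)) = Rational(180864844, 447525505)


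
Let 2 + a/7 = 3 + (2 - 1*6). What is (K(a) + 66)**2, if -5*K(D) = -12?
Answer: 116964/25 ≈ 4678.6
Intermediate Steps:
a = -21 (a = -14 + 7*(3 + (2 - 1*6)) = -14 + 7*(3 + (2 - 6)) = -14 + 7*(3 - 4) = -14 + 7*(-1) = -14 - 7 = -21)
K(D) = 12/5 (K(D) = -1/5*(-12) = 12/5)
(K(a) + 66)**2 = (12/5 + 66)**2 = (342/5)**2 = 116964/25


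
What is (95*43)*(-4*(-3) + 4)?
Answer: 65360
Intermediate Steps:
(95*43)*(-4*(-3) + 4) = 4085*(12 + 4) = 4085*16 = 65360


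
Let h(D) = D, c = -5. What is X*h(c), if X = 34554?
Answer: -172770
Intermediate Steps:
X*h(c) = 34554*(-5) = -172770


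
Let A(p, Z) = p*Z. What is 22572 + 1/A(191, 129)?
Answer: 556151509/24639 ≈ 22572.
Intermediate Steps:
A(p, Z) = Z*p
22572 + 1/A(191, 129) = 22572 + 1/(129*191) = 22572 + 1/24639 = 556151509/24639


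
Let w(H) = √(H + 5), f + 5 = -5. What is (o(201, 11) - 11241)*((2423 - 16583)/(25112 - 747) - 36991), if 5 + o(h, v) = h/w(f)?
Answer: 2027203678850/4873 + 7246450995*I*√5/4873 ≈ 4.1601e+8 + 3.3252e+6*I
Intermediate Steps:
f = -10 (f = -5 - 5 = -10)
w(H) = √(5 + H)
o(h, v) = -5 - I*h*√5/5 (o(h, v) = -5 + h/(√(5 - 10)) = -5 + h/(√(-5)) = -5 + h/((I*√5)) = -5 + h*(-I*√5/5) = -5 - I*h*√5/5)
(o(201, 11) - 11241)*((2423 - 16583)/(25112 - 747) - 36991) = ((-5 - ⅕*I*201*√5) - 11241)*((2423 - 16583)/(25112 - 747) - 36991) = ((-5 - 201*I*√5/5) - 11241)*(-14160/24365 - 36991) = (-11246 - 201*I*√5/5)*(-14160*1/24365 - 36991) = (-11246 - 201*I*√5/5)*(-2832/4873 - 36991) = (-11246 - 201*I*√5/5)*(-180259975/4873) = 2027203678850/4873 + 7246450995*I*√5/4873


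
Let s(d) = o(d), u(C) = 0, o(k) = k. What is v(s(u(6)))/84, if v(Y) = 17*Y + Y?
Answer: 0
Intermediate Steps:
s(d) = d
v(Y) = 18*Y
v(s(u(6)))/84 = (18*0)/84 = 0*(1/84) = 0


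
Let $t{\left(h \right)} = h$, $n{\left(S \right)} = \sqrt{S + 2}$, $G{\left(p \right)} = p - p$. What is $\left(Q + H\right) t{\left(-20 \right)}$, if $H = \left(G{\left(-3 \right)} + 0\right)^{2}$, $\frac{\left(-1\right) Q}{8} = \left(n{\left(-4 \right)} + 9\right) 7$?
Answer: $10080 + 1120 i \sqrt{2} \approx 10080.0 + 1583.9 i$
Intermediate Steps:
$G{\left(p \right)} = 0$
$n{\left(S \right)} = \sqrt{2 + S}$
$Q = -504 - 56 i \sqrt{2}$ ($Q = - 8 \left(\sqrt{2 - 4} + 9\right) 7 = - 8 \left(\sqrt{-2} + 9\right) 7 = - 8 \left(i \sqrt{2} + 9\right) 7 = - 8 \left(9 + i \sqrt{2}\right) 7 = - 8 \left(63 + 7 i \sqrt{2}\right) = -504 - 56 i \sqrt{2} \approx -504.0 - 79.196 i$)
$H = 0$ ($H = \left(0 + 0\right)^{2} = 0^{2} = 0$)
$\left(Q + H\right) t{\left(-20 \right)} = \left(\left(-504 - 56 i \sqrt{2}\right) + 0\right) \left(-20\right) = \left(-504 - 56 i \sqrt{2}\right) \left(-20\right) = 10080 + 1120 i \sqrt{2}$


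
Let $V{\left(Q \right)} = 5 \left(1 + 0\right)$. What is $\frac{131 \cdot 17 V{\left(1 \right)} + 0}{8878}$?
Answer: $\frac{11135}{8878} \approx 1.2542$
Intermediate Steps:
$V{\left(Q \right)} = 5$ ($V{\left(Q \right)} = 5 \cdot 1 = 5$)
$\frac{131 \cdot 17 V{\left(1 \right)} + 0}{8878} = \frac{131 \cdot 17 \cdot 5 + 0}{8878} = \left(131 \cdot 85 + 0\right) \frac{1}{8878} = \left(11135 + 0\right) \frac{1}{8878} = 11135 \cdot \frac{1}{8878} = \frac{11135}{8878}$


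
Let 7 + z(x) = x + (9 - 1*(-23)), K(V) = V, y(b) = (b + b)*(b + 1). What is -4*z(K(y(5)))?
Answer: -340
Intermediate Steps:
y(b) = 2*b*(1 + b) (y(b) = (2*b)*(1 + b) = 2*b*(1 + b))
z(x) = 25 + x (z(x) = -7 + (x + (9 - 1*(-23))) = -7 + (x + (9 + 23)) = -7 + (x + 32) = -7 + (32 + x) = 25 + x)
-4*z(K(y(5))) = -4*(25 + 2*5*(1 + 5)) = -4*(25 + 2*5*6) = -4*(25 + 60) = -4*85 = -340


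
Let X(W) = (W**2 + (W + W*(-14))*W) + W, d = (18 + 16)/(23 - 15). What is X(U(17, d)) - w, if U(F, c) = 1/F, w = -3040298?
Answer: 878646127/289 ≈ 3.0403e+6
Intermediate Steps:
d = 17/4 (d = 34/8 = 34*(1/8) = 17/4 ≈ 4.2500)
X(W) = W - 12*W**2 (X(W) = (W**2 + (W - 14*W)*W) + W = (W**2 + (-13*W)*W) + W = (W**2 - 13*W**2) + W = -12*W**2 + W = W - 12*W**2)
X(U(17, d)) - w = (1 - 12/17)/17 - 1*(-3040298) = (1 - 12*1/17)/17 + 3040298 = (1 - 12/17)/17 + 3040298 = (1/17)*(5/17) + 3040298 = 5/289 + 3040298 = 878646127/289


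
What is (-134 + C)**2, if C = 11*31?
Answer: 42849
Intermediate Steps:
C = 341
(-134 + C)**2 = (-134 + 341)**2 = 207**2 = 42849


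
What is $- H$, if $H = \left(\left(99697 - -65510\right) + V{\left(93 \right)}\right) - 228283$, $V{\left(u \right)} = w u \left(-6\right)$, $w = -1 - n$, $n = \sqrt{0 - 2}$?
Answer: $62518 - 558 i \sqrt{2} \approx 62518.0 - 789.13 i$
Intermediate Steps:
$n = i \sqrt{2}$ ($n = \sqrt{-2} = i \sqrt{2} \approx 1.4142 i$)
$w = -1 - i \sqrt{2} \approx -1.0 - 1.4142 i$
$V{\left(u \right)} = - 6 u \left(-1 - i \sqrt{2}\right)$ ($V{\left(u \right)} = \left(-1 - i \sqrt{2}\right) u \left(-6\right) = u \left(-1 - i \sqrt{2}\right) \left(-6\right) = - 6 u \left(-1 - i \sqrt{2}\right)$)
$H = -62518 + 558 i \sqrt{2}$ ($H = \left(\left(99697 - -65510\right) + 6 \cdot 93 \left(1 + i \sqrt{2}\right)\right) - 228283 = \left(\left(99697 + 65510\right) + \left(558 + 558 i \sqrt{2}\right)\right) - 228283 = \left(165207 + \left(558 + 558 i \sqrt{2}\right)\right) - 228283 = \left(165765 + 558 i \sqrt{2}\right) - 228283 = -62518 + 558 i \sqrt{2} \approx -62518.0 + 789.13 i$)
$- H = - (-62518 + 558 i \sqrt{2}) = 62518 - 558 i \sqrt{2}$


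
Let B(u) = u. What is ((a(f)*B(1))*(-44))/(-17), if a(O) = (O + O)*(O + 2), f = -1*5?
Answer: 1320/17 ≈ 77.647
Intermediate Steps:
f = -5
a(O) = 2*O*(2 + O) (a(O) = (2*O)*(2 + O) = 2*O*(2 + O))
((a(f)*B(1))*(-44))/(-17) = (((2*(-5)*(2 - 5))*1)*(-44))/(-17) = (((2*(-5)*(-3))*1)*(-44))*(-1/17) = ((30*1)*(-44))*(-1/17) = (30*(-44))*(-1/17) = -1320*(-1/17) = 1320/17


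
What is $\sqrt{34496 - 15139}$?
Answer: $\sqrt{19357} \approx 139.13$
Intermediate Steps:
$\sqrt{34496 - 15139} = \sqrt{19357}$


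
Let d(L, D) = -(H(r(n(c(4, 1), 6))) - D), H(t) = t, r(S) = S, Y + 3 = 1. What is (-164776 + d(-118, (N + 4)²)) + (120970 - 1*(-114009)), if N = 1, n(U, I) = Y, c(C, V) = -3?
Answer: 70230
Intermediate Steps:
Y = -2 (Y = -3 + 1 = -2)
n(U, I) = -2
d(L, D) = 2 + D (d(L, D) = -(-2 - D) = 2 + D)
(-164776 + d(-118, (N + 4)²)) + (120970 - 1*(-114009)) = (-164776 + (2 + (1 + 4)²)) + (120970 - 1*(-114009)) = (-164776 + (2 + 5²)) + (120970 + 114009) = (-164776 + (2 + 25)) + 234979 = (-164776 + 27) + 234979 = -164749 + 234979 = 70230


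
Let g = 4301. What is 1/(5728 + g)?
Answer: 1/10029 ≈ 9.9711e-5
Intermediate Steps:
1/(5728 + g) = 1/(5728 + 4301) = 1/10029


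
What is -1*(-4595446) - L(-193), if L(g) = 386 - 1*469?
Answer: 4595529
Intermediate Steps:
L(g) = -83 (L(g) = 386 - 469 = -83)
-1*(-4595446) - L(-193) = -1*(-4595446) - 1*(-83) = 4595446 + 83 = 4595529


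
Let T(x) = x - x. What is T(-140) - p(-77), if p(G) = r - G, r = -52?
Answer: -25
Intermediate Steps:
T(x) = 0
p(G) = -52 - G
T(-140) - p(-77) = 0 - (-52 - 1*(-77)) = 0 - (-52 + 77) = 0 - 1*25 = 0 - 25 = -25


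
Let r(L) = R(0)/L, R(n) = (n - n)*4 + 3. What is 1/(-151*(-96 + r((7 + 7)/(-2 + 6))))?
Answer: 7/100566 ≈ 6.9606e-5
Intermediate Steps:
R(n) = 3 (R(n) = 0*4 + 3 = 0 + 3 = 3)
r(L) = 3/L
1/(-151*(-96 + r((7 + 7)/(-2 + 6)))) = 1/(-151*(-96 + 3/(((7 + 7)/(-2 + 6))))) = 1/(-151*(-96 + 3/((14/4)))) = 1/(-151*(-96 + 3/((14*(¼))))) = 1/(-151*(-96 + 3/(7/2))) = 1/(-151*(-96 + 3*(2/7))) = 1/(-151*(-96 + 6/7)) = 1/(-151*(-666/7)) = 1/(100566/7) = 7/100566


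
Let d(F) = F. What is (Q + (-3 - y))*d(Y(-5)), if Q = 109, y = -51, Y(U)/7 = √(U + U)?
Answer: 1099*I*√10 ≈ 3475.3*I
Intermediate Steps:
Y(U) = 7*√2*√U (Y(U) = 7*√(U + U) = 7*√(2*U) = 7*(√2*√U) = 7*√2*√U)
(Q + (-3 - y))*d(Y(-5)) = (109 + (-3 - 1*(-51)))*(7*√2*√(-5)) = (109 + (-3 + 51))*(7*√2*(I*√5)) = (109 + 48)*(7*I*√10) = 157*(7*I*√10) = 1099*I*√10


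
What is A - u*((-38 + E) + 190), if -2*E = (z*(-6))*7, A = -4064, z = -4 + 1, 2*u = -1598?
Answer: 67047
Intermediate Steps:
u = -799 (u = (½)*(-1598) = -799)
z = -3
E = -63 (E = -(-3*(-6))*7/2 = -9*7 = -½*126 = -63)
A - u*((-38 + E) + 190) = -4064 - (-799)*((-38 - 63) + 190) = -4064 - (-799)*(-101 + 190) = -4064 - (-799)*89 = -4064 - 1*(-71111) = -4064 + 71111 = 67047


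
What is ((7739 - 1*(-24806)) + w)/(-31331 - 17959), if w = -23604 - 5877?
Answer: -1532/24645 ≈ -0.062163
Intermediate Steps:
w = -29481
((7739 - 1*(-24806)) + w)/(-31331 - 17959) = ((7739 - 1*(-24806)) - 29481)/(-31331 - 17959) = ((7739 + 24806) - 29481)/(-49290) = (32545 - 29481)*(-1/49290) = 3064*(-1/49290) = -1532/24645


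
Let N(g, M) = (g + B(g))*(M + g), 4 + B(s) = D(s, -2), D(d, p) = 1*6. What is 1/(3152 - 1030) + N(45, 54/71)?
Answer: 324035837/150662 ≈ 2150.7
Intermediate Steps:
D(d, p) = 6
B(s) = 2 (B(s) = -4 + 6 = 2)
N(g, M) = (2 + g)*(M + g) (N(g, M) = (g + 2)*(M + g) = (2 + g)*(M + g))
1/(3152 - 1030) + N(45, 54/71) = 1/(3152 - 1030) + (45² + 2*(54/71) + 2*45 + (54/71)*45) = 1/2122 + (2025 + 2*(54*(1/71)) + 90 + (54*(1/71))*45) = 1/2122 + (2025 + 2*(54/71) + 90 + (54/71)*45) = 1/2122 + (2025 + 108/71 + 90 + 2430/71) = 1/2122 + 152703/71 = 324035837/150662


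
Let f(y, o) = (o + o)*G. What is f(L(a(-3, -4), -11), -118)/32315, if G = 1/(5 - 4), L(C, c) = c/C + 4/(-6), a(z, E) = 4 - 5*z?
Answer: -236/32315 ≈ -0.0073031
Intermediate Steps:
L(C, c) = -⅔ + c/C (L(C, c) = c/C + 4*(-⅙) = c/C - ⅔ = -⅔ + c/C)
G = 1 (G = 1/1 = 1)
f(y, o) = 2*o (f(y, o) = (o + o)*1 = (2*o)*1 = 2*o)
f(L(a(-3, -4), -11), -118)/32315 = (2*(-118))/32315 = -236*1/32315 = -236/32315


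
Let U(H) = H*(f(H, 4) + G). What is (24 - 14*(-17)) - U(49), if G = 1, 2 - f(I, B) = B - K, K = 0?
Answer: 311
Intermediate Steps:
f(I, B) = 2 - B (f(I, B) = 2 - (B - 1*0) = 2 - (B + 0) = 2 - B)
U(H) = -H (U(H) = H*((2 - 1*4) + 1) = H*((2 - 4) + 1) = H*(-2 + 1) = H*(-1) = -H)
(24 - 14*(-17)) - U(49) = (24 - 14*(-17)) - (-1)*49 = (24 + 238) - 1*(-49) = 262 + 49 = 311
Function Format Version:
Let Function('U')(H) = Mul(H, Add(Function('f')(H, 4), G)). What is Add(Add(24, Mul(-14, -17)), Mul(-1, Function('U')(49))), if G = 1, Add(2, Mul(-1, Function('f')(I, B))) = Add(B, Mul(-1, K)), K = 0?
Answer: 311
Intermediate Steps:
Function('f')(I, B) = Add(2, Mul(-1, B)) (Function('f')(I, B) = Add(2, Mul(-1, Add(B, Mul(-1, 0)))) = Add(2, Mul(-1, Add(B, 0))) = Add(2, Mul(-1, B)))
Function('U')(H) = Mul(-1, H) (Function('U')(H) = Mul(H, Add(Add(2, Mul(-1, 4)), 1)) = Mul(H, Add(Add(2, -4), 1)) = Mul(H, Add(-2, 1)) = Mul(H, -1) = Mul(-1, H))
Add(Add(24, Mul(-14, -17)), Mul(-1, Function('U')(49))) = Add(Add(24, Mul(-14, -17)), Mul(-1, Mul(-1, 49))) = Add(Add(24, 238), Mul(-1, -49)) = Add(262, 49) = 311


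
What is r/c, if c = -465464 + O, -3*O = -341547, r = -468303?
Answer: 14191/10655 ≈ 1.3319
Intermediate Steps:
O = 113849 (O = -⅓*(-341547) = 113849)
c = -351615 (c = -465464 + 113849 = -351615)
r/c = -468303/(-351615) = -468303*(-1/351615) = 14191/10655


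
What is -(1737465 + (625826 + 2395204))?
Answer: -4758495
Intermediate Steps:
-(1737465 + (625826 + 2395204)) = -(1737465 + 3021030) = -1*4758495 = -4758495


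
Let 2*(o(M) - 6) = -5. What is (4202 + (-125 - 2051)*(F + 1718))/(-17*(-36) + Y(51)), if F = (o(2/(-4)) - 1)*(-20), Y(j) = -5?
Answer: -3625366/607 ≈ -5972.6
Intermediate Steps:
o(M) = 7/2 (o(M) = 6 + (1/2)*(-5) = 6 - 5/2 = 7/2)
F = -50 (F = (7/2 - 1)*(-20) = (5/2)*(-20) = -50)
(4202 + (-125 - 2051)*(F + 1718))/(-17*(-36) + Y(51)) = (4202 + (-125 - 2051)*(-50 + 1718))/(-17*(-36) - 5) = (4202 - 2176*1668)/(612 - 5) = (4202 - 3629568)/607 = -3625366*1/607 = -3625366/607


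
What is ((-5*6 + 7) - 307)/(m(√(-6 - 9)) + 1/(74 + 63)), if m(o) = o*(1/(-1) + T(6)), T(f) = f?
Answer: 45210*I/(-I + 685*√15) ≈ -0.0064234 + 17.041*I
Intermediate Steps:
m(o) = 5*o (m(o) = o*(1/(-1) + 6) = o*(-1 + 6) = o*5 = 5*o)
((-5*6 + 7) - 307)/(m(√(-6 - 9)) + 1/(74 + 63)) = ((-5*6 + 7) - 307)/(5*√(-6 - 9) + 1/(74 + 63)) = ((-30 + 7) - 307)/(5*√(-15) + 1/137) = (-23 - 307)/(5*(I*√15) + 1/137) = -330/(5*I*√15 + 1/137) = -330/(1/137 + 5*I*√15)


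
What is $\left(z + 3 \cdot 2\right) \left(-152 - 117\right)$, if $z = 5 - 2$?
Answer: $-2421$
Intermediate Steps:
$z = 3$ ($z = 5 - 2 = 3$)
$\left(z + 3 \cdot 2\right) \left(-152 - 117\right) = \left(3 + 3 \cdot 2\right) \left(-152 - 117\right) = \left(3 + 6\right) \left(-269\right) = 9 \left(-269\right) = -2421$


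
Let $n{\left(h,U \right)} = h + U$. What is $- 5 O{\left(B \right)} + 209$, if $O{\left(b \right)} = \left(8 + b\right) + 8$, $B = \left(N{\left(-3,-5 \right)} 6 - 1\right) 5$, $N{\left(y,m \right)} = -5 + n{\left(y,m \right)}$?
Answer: $2104$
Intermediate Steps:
$n{\left(h,U \right)} = U + h$
$N{\left(y,m \right)} = -5 + m + y$ ($N{\left(y,m \right)} = -5 + \left(m + y\right) = -5 + m + y$)
$B = -395$ ($B = \left(\left(-5 - 5 - 3\right) 6 - 1\right) 5 = \left(\left(-13\right) 6 - 1\right) 5 = \left(-78 - 1\right) 5 = \left(-79\right) 5 = -395$)
$O{\left(b \right)} = 16 + b$
$- 5 O{\left(B \right)} + 209 = - 5 \left(16 - 395\right) + 209 = \left(-5\right) \left(-379\right) + 209 = 1895 + 209 = 2104$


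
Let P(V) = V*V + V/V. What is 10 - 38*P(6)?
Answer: -1396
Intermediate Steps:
P(V) = 1 + V**2 (P(V) = V**2 + 1 = 1 + V**2)
10 - 38*P(6) = 10 - 38*(1 + 6**2) = 10 - 38*(1 + 36) = 10 - 38*37 = 10 - 1406 = -1396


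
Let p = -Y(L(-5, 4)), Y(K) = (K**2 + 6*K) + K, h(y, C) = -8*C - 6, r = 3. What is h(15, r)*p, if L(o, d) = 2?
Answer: 540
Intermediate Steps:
h(y, C) = -6 - 8*C
Y(K) = K**2 + 7*K
p = -18 (p = -2*(7 + 2) = -2*9 = -1*18 = -18)
h(15, r)*p = (-6 - 8*3)*(-18) = (-6 - 24)*(-18) = -30*(-18) = 540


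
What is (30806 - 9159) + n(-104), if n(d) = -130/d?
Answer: 86593/4 ≈ 21648.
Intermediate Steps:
(30806 - 9159) + n(-104) = (30806 - 9159) - 130/(-104) = 21647 - 130*(-1/104) = 21647 + 5/4 = 86593/4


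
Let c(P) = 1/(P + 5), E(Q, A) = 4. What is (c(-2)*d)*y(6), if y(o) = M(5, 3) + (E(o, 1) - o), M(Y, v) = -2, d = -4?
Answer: 16/3 ≈ 5.3333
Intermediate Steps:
y(o) = 2 - o (y(o) = -2 + (4 - o) = 2 - o)
c(P) = 1/(5 + P)
(c(-2)*d)*y(6) = (-4/(5 - 2))*(2 - 1*6) = (-4/3)*(2 - 6) = ((1/3)*(-4))*(-4) = -4/3*(-4) = 16/3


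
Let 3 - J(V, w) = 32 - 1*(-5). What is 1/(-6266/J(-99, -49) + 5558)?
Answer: 17/97619 ≈ 0.00017415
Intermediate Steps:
J(V, w) = -34 (J(V, w) = 3 - (32 - 1*(-5)) = 3 - (32 + 5) = 3 - 1*37 = 3 - 37 = -34)
1/(-6266/J(-99, -49) + 5558) = 1/(-6266/(-34) + 5558) = 1/(-6266*(-1/34) + 5558) = 1/(3133/17 + 5558) = 1/(97619/17) = 17/97619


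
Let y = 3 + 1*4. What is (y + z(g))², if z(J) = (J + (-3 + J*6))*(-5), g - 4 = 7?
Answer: 131769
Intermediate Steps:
g = 11 (g = 4 + 7 = 11)
z(J) = 15 - 35*J (z(J) = (J + (-3 + 6*J))*(-5) = (-3 + 7*J)*(-5) = 15 - 35*J)
y = 7 (y = 3 + 4 = 7)
(y + z(g))² = (7 + (15 - 35*11))² = (7 + (15 - 385))² = (7 - 370)² = (-363)² = 131769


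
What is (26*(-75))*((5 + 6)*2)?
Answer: -42900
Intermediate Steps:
(26*(-75))*((5 + 6)*2) = -21450*2 = -1950*22 = -42900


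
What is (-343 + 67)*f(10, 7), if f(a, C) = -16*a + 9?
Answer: 41676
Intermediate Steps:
f(a, C) = 9 - 16*a
(-343 + 67)*f(10, 7) = (-343 + 67)*(9 - 16*10) = -276*(9 - 160) = -276*(-151) = 41676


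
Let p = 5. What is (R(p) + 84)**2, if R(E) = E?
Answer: 7921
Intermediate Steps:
(R(p) + 84)**2 = (5 + 84)**2 = 89**2 = 7921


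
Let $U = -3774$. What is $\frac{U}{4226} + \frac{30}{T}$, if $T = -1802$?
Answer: $- \frac{1731882}{1903813} \approx -0.90969$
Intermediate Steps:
$\frac{U}{4226} + \frac{30}{T} = - \frac{3774}{4226} + \frac{30}{-1802} = \left(-3774\right) \frac{1}{4226} + 30 \left(- \frac{1}{1802}\right) = - \frac{1887}{2113} - \frac{15}{901} = - \frac{1731882}{1903813}$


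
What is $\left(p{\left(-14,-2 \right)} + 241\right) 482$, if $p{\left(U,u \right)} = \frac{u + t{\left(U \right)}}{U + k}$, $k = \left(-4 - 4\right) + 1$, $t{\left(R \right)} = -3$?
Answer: $\frac{2441812}{21} \approx 1.1628 \cdot 10^{5}$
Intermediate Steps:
$k = -7$ ($k = -8 + 1 = -7$)
$p{\left(U,u \right)} = \frac{-3 + u}{-7 + U}$ ($p{\left(U,u \right)} = \frac{u - 3}{U - 7} = \frac{-3 + u}{-7 + U}$)
$\left(p{\left(-14,-2 \right)} + 241\right) 482 = \left(\frac{-3 - 2}{-7 - 14} + 241\right) 482 = \left(\frac{1}{-21} \left(-5\right) + 241\right) 482 = \left(\left(- \frac{1}{21}\right) \left(-5\right) + 241\right) 482 = \left(\frac{5}{21} + 241\right) 482 = \frac{5066}{21} \cdot 482 = \frac{2441812}{21}$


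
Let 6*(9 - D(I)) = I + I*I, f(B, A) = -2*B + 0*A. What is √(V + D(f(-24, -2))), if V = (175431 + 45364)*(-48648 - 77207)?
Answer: 2*I*√6947038777 ≈ 1.667e+5*I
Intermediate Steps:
f(B, A) = -2*B (f(B, A) = -2*B + 0 = -2*B)
D(I) = 9 - I/6 - I²/6 (D(I) = 9 - (I + I*I)/6 = 9 - (I + I²)/6 = 9 + (-I/6 - I²/6) = 9 - I/6 - I²/6)
V = -27788154725 (V = 220795*(-125855) = -27788154725)
√(V + D(f(-24, -2))) = √(-27788154725 + (9 - (-1)*(-24)/3 - (-2*(-24))²/6)) = √(-27788154725 + (9 - ⅙*48 - ⅙*48²)) = √(-27788154725 + (9 - 8 - ⅙*2304)) = √(-27788154725 + (9 - 8 - 384)) = √(-27788154725 - 383) = √(-27788155108) = 2*I*√6947038777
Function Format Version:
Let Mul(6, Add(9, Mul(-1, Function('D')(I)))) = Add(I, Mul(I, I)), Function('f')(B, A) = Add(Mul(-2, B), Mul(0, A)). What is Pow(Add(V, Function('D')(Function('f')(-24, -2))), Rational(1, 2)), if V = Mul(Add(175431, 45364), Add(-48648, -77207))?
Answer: Mul(2, I, Pow(6947038777, Rational(1, 2))) ≈ Mul(1.6670e+5, I)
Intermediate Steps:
Function('f')(B, A) = Mul(-2, B) (Function('f')(B, A) = Add(Mul(-2, B), 0) = Mul(-2, B))
Function('D')(I) = Add(9, Mul(Rational(-1, 6), I), Mul(Rational(-1, 6), Pow(I, 2))) (Function('D')(I) = Add(9, Mul(Rational(-1, 6), Add(I, Mul(I, I)))) = Add(9, Mul(Rational(-1, 6), Add(I, Pow(I, 2)))) = Add(9, Add(Mul(Rational(-1, 6), I), Mul(Rational(-1, 6), Pow(I, 2)))) = Add(9, Mul(Rational(-1, 6), I), Mul(Rational(-1, 6), Pow(I, 2))))
V = -27788154725 (V = Mul(220795, -125855) = -27788154725)
Pow(Add(V, Function('D')(Function('f')(-24, -2))), Rational(1, 2)) = Pow(Add(-27788154725, Add(9, Mul(Rational(-1, 6), Mul(-2, -24)), Mul(Rational(-1, 6), Pow(Mul(-2, -24), 2)))), Rational(1, 2)) = Pow(Add(-27788154725, Add(9, Mul(Rational(-1, 6), 48), Mul(Rational(-1, 6), Pow(48, 2)))), Rational(1, 2)) = Pow(Add(-27788154725, Add(9, -8, Mul(Rational(-1, 6), 2304))), Rational(1, 2)) = Pow(Add(-27788154725, Add(9, -8, -384)), Rational(1, 2)) = Pow(Add(-27788154725, -383), Rational(1, 2)) = Pow(-27788155108, Rational(1, 2)) = Mul(2, I, Pow(6947038777, Rational(1, 2)))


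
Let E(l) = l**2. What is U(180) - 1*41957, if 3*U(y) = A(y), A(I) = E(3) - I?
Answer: -42014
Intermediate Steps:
A(I) = 9 - I (A(I) = 3**2 - I = 9 - I)
U(y) = 3 - y/3 (U(y) = (9 - y)/3 = 3 - y/3)
U(180) - 1*41957 = (3 - 1/3*180) - 1*41957 = (3 - 60) - 41957 = -57 - 41957 = -42014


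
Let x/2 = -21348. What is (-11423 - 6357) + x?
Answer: -60476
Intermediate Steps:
x = -42696 (x = 2*(-21348) = -42696)
(-11423 - 6357) + x = (-11423 - 6357) - 42696 = -17780 - 42696 = -60476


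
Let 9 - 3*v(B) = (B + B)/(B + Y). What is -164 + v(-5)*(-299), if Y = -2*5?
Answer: -8951/9 ≈ -994.56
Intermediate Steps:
Y = -10
v(B) = 3 - 2*B/(3*(-10 + B)) (v(B) = 3 - (B + B)/(3*(B - 10)) = 3 - 2*B/(3*(-10 + B)))
-164 + v(-5)*(-299) = -164 + ((-90 + 7*(-5))/(3*(-10 - 5)))*(-299) = -164 + ((⅓)*(-90 - 35)/(-15))*(-299) = -164 + ((⅓)*(-1/15)*(-125))*(-299) = -164 + (25/9)*(-299) = -164 - 7475/9 = -8951/9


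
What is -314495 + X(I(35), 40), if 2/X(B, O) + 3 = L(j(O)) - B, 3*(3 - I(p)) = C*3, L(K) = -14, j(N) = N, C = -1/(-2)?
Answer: -12265309/39 ≈ -3.1450e+5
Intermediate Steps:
C = ½ (C = -1*(-½) = ½ ≈ 0.50000)
I(p) = 5/2 (I(p) = 3 - 3/6 = 3 - ⅓*3/2 = 3 - ½ = 5/2)
X(B, O) = 2/(-17 - B) (X(B, O) = 2/(-3 + (-14 - B)) = 2/(-17 - B))
-314495 + X(I(35), 40) = -314495 - 2/(17 + 5/2) = -314495 - 2/39/2 = -314495 - 2*2/39 = -314495 - 4/39 = -12265309/39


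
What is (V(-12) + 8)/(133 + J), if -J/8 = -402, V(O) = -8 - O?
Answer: 12/3349 ≈ 0.0035832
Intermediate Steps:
J = 3216 (J = -8*(-402) = 3216)
(V(-12) + 8)/(133 + J) = ((-8 - 1*(-12)) + 8)/(133 + 3216) = ((-8 + 12) + 8)/3349 = (4 + 8)*(1/3349) = 12*(1/3349) = 12/3349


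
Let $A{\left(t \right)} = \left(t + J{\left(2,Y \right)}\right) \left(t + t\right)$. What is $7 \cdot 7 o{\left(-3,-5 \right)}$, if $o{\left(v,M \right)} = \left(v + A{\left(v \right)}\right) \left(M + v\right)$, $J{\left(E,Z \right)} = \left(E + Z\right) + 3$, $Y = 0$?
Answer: $5880$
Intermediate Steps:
$J{\left(E,Z \right)} = 3 + E + Z$
$A{\left(t \right)} = 2 t \left(5 + t\right)$ ($A{\left(t \right)} = \left(t + \left(3 + 2 + 0\right)\right) \left(t + t\right) = \left(t + 5\right) 2 t = \left(5 + t\right) 2 t = 2 t \left(5 + t\right)$)
$o{\left(v,M \right)} = \left(M + v\right) \left(v + 2 v \left(5 + v\right)\right)$ ($o{\left(v,M \right)} = \left(v + 2 v \left(5 + v\right)\right) \left(M + v\right) = \left(M + v\right) \left(v + 2 v \left(5 + v\right)\right)$)
$7 \cdot 7 o{\left(-3,-5 \right)} = 7 \cdot 7 \left(- 3 \left(-5 - 3 + 2 \left(-5\right) \left(5 - 3\right) + 2 \left(-3\right) \left(5 - 3\right)\right)\right) = 49 \left(- 3 \left(-5 - 3 + 2 \left(-5\right) 2 + 2 \left(-3\right) 2\right)\right) = 49 \left(- 3 \left(-5 - 3 - 20 - 12\right)\right) = 49 \left(\left(-3\right) \left(-40\right)\right) = 49 \cdot 120 = 5880$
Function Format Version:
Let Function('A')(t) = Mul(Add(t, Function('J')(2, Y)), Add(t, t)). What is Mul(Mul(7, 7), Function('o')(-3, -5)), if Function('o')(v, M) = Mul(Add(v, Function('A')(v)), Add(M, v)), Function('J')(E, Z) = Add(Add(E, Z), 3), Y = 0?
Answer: 5880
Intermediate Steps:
Function('J')(E, Z) = Add(3, E, Z)
Function('A')(t) = Mul(2, t, Add(5, t)) (Function('A')(t) = Mul(Add(t, Add(3, 2, 0)), Add(t, t)) = Mul(Add(t, 5), Mul(2, t)) = Mul(Add(5, t), Mul(2, t)) = Mul(2, t, Add(5, t)))
Function('o')(v, M) = Mul(Add(M, v), Add(v, Mul(2, v, Add(5, v)))) (Function('o')(v, M) = Mul(Add(v, Mul(2, v, Add(5, v))), Add(M, v)) = Mul(Add(M, v), Add(v, Mul(2, v, Add(5, v)))))
Mul(Mul(7, 7), Function('o')(-3, -5)) = Mul(Mul(7, 7), Mul(-3, Add(-5, -3, Mul(2, -5, Add(5, -3)), Mul(2, -3, Add(5, -3))))) = Mul(49, Mul(-3, Add(-5, -3, Mul(2, -5, 2), Mul(2, -3, 2)))) = Mul(49, Mul(-3, Add(-5, -3, -20, -12))) = Mul(49, Mul(-3, -40)) = Mul(49, 120) = 5880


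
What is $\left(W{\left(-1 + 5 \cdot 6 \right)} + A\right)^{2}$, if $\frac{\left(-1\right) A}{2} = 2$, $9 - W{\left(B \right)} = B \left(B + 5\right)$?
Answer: $962361$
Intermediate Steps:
$W{\left(B \right)} = 9 - B \left(5 + B\right)$ ($W{\left(B \right)} = 9 - B \left(B + 5\right) = 9 - B \left(5 + B\right)$)
$A = -4$ ($A = \left(-2\right) 2 = -4$)
$\left(W{\left(-1 + 5 \cdot 6 \right)} + A\right)^{2} = \left(\left(9 - \left(-1 + 5 \cdot 6\right)^{2} - 5 \left(-1 + 5 \cdot 6\right)\right) - 4\right)^{2} = \left(\left(9 - \left(-1 + 30\right)^{2} - 5 \left(-1 + 30\right)\right) - 4\right)^{2} = \left(\left(9 - 29^{2} - 145\right) - 4\right)^{2} = \left(\left(9 - 841 - 145\right) - 4\right)^{2} = \left(-977 - 4\right)^{2} = \left(-981\right)^{2} = 962361$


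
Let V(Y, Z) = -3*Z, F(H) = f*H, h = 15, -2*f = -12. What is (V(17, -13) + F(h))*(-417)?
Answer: -53793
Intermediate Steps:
f = 6 (f = -½*(-12) = 6)
F(H) = 6*H
(V(17, -13) + F(h))*(-417) = (-3*(-13) + 6*15)*(-417) = (39 + 90)*(-417) = 129*(-417) = -53793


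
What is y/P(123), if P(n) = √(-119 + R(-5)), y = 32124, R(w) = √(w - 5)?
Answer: 32124/√(-119 + I*√10) ≈ 39.11 - 2944.0*I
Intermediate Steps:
R(w) = √(-5 + w)
P(n) = √(-119 + I*√10) (P(n) = √(-119 + √(-5 - 5)) = √(-119 + √(-10)) = √(-119 + I*√10))
y/P(123) = 32124/(√(-119 + I*√10)) = 32124/√(-119 + I*√10)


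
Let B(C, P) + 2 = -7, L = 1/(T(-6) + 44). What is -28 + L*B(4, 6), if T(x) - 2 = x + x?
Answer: -961/34 ≈ -28.265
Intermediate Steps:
T(x) = 2 + 2*x (T(x) = 2 + (x + x) = 2 + 2*x)
L = 1/34 (L = 1/((2 + 2*(-6)) + 44) = 1/((2 - 12) + 44) = 1/(-10 + 44) = 1/34 ≈ 0.029412)
B(C, P) = -9 (B(C, P) = -2 - 7 = -9)
-28 + L*B(4, 6) = -28 + (1/34)*(-9) = -28 - 9/34 = -961/34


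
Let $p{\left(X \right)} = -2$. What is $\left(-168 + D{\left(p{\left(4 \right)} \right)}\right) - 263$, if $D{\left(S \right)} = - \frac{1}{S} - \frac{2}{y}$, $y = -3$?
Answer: $- \frac{2579}{6} \approx -429.83$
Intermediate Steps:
$D{\left(S \right)} = \frac{2}{3} - \frac{1}{S}$ ($D{\left(S \right)} = - \frac{1}{S} - \frac{2}{-3} = - \frac{1}{S} - - \frac{2}{3} = - \frac{1}{S} + \frac{2}{3} = \frac{2}{3} - \frac{1}{S}$)
$\left(-168 + D{\left(p{\left(4 \right)} \right)}\right) - 263 = \left(-168 + \left(\frac{2}{3} - \frac{1}{-2}\right)\right) - 263 = \left(-168 + \left(\frac{2}{3} - - \frac{1}{2}\right)\right) - 263 = \left(-168 + \left(\frac{2}{3} + \frac{1}{2}\right)\right) - 263 = \left(-168 + \frac{7}{6}\right) - 263 = - \frac{1001}{6} - 263 = - \frac{2579}{6}$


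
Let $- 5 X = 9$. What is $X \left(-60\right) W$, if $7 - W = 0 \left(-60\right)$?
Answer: $756$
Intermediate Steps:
$X = - \frac{9}{5}$ ($X = \left(- \frac{1}{5}\right) 9 = - \frac{9}{5} \approx -1.8$)
$W = 7$ ($W = 7 - 0 \left(-60\right) = 7 - 0 = 7 + 0 = 7$)
$X \left(-60\right) W = \left(- \frac{9}{5}\right) \left(-60\right) 7 = 108 \cdot 7 = 756$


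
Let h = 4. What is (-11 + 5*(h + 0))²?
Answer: 81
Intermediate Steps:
(-11 + 5*(h + 0))² = (-11 + 5*(4 + 0))² = (-11 + 5*4)² = (-11 + 20)² = 9² = 81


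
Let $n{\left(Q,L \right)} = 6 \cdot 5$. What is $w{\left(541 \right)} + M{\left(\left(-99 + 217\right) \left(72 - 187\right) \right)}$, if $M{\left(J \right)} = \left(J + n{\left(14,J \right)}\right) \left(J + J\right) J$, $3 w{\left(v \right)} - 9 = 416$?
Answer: $- \frac{14959931675575}{3} \approx -4.9866 \cdot 10^{12}$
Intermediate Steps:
$n{\left(Q,L \right)} = 30$
$w{\left(v \right)} = \frac{425}{3}$ ($w{\left(v \right)} = 3 + \frac{1}{3} \cdot 416 = 3 + \frac{416}{3} = \frac{425}{3}$)
$M{\left(J \right)} = 2 J^{2} \left(30 + J\right)$ ($M{\left(J \right)} = \left(J + 30\right) \left(J + J\right) J = \left(30 + J\right) 2 J J = 2 J \left(30 + J\right) J = 2 J^{2} \left(30 + J\right)$)
$w{\left(541 \right)} + M{\left(\left(-99 + 217\right) \left(72 - 187\right) \right)} = \frac{425}{3} + 2 \left(\left(-99 + 217\right) \left(72 - 187\right)\right)^{2} \left(30 + \left(-99 + 217\right) \left(72 - 187\right)\right) = \frac{425}{3} + 2 \left(118 \left(-115\right)\right)^{2} \left(30 + 118 \left(-115\right)\right) = \frac{425}{3} + 2 \left(-13570\right)^{2} \left(30 - 13570\right) = \frac{425}{3} + 2 \cdot 184144900 \left(-13540\right) = \frac{425}{3} - 4986643892000 = - \frac{14959931675575}{3}$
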